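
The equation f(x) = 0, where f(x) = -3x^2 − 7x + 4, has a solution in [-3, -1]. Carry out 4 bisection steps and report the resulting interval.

f(-2) = 6 > 0, so the root lies in [-3, -2]
f(-2.5) = 2.75 > 0, so the root lies in [-3, -2.5]
f(-2.75) = 0.5625 > 0, so the root lies in [-3, -2.75]
f(-2.875) = -0.6719 < 0, so the root lies in [-2.875, -2.75]

[-2.875, -2.75]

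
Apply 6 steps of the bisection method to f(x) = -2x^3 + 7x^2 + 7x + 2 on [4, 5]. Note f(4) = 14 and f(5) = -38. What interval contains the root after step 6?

midpoint 4.5: f = -7 < 0 → [4, 4.5]
midpoint 4.25: f = 4.65625 > 0 → [4.25, 4.5]
midpoint 4.375: f = -0.871094 < 0 → [4.25, 4.375]
midpoint 4.3125: f = 1.9663 > 0 → [4.3125, 4.375]
midpoint 4.34375: f = 0.5662 > 0 → [4.34375, 4.375]
midpoint 4.359375: f = -0.1478 < 0 → [4.34375, 4.359375]

[4.34375, 4.359375]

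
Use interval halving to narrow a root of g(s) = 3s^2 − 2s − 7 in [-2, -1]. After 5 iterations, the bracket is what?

s = -1.5 gives g = 2.75, positive; keep [-1.5, -1]
s = -1.25 gives g = 0.1875, positive; keep [-1.25, -1]
s = -1.125 gives g = -0.953125, negative; keep [-1.25, -1.125]
s = -1.1875 gives g = -0.3945, negative; keep [-1.25, -1.1875]
s = -1.21875 gives g = -0.1064, negative; keep [-1.25, -1.21875]

[-1.25, -1.21875]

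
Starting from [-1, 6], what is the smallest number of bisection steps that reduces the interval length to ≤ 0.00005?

Width after n steps is 7/2^n. Need 2^n ≥ 7/0.00005 = 140000.
2^17 = 131072 < 140000 ≤ 2^18 = 262144, so n = 18.

18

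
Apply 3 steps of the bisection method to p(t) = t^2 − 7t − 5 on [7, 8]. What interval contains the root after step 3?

[7.625, 7.75]

m = 7.5, p(m) = -1.25 (−); new bracket [7.5, 8]
m = 7.75, p(m) = 0.8125 (+); new bracket [7.5, 7.75]
m = 7.625, p(m) = -0.234375 (−); new bracket [7.625, 7.75]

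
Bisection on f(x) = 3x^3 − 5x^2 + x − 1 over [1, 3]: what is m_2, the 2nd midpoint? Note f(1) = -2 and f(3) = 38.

1.5

f(2) = 5 > 0, so the root lies in [1, 2]
f(1.5) = -0.625 < 0, so the root lies in [1.5, 2]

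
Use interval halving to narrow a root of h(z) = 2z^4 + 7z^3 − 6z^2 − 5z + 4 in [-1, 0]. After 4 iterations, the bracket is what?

m = -0.5, h(m) = 4.25 (+); new bracket [-1, -0.5]
m = -0.75, h(m) = 2.054688 (+); new bracket [-1, -0.75]
m = -0.875, h(m) = 0.26416 (+); new bracket [-1, -0.875]
m = -0.9375, h(m) = -0.8088 (−); new bracket [-0.9375, -0.875]

[-0.9375, -0.875]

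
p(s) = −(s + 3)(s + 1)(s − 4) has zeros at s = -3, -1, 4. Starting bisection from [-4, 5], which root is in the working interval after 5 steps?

4

p(0.5) = 18.375 > 0, so the root lies in [0.5, 5]
p(2.75) = 26.953125 > 0, so the root lies in [2.75, 5]
p(3.875) = 4.189453 > 0, so the root lies in [3.875, 5]
p(4.4375) = -17.6931 < 0, so the root lies in [3.875, 4.4375]
p(4.15625) = -5.7655 < 0, so the root lies in [3.875, 4.15625]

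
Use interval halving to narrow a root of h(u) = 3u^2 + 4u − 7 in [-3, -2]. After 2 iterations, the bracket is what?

m = -2.5, h(m) = 1.75 (+); new bracket [-2.5, -2]
m = -2.25, h(m) = -0.8125 (−); new bracket [-2.5, -2.25]

[-2.5, -2.25]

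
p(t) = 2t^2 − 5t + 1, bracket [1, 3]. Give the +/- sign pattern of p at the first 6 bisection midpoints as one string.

-+-+++

p(2) = -1 < 0, so the root lies in [2, 3]
p(2.5) = 1 > 0, so the root lies in [2, 2.5]
p(2.25) = -0.125 < 0, so the root lies in [2.25, 2.5]
p(2.375) = 0.4062 > 0, so the root lies in [2.25, 2.375]
p(2.3125) = 0.1328 > 0, so the root lies in [2.25, 2.3125]
p(2.28125) = 0.002 > 0, so the root lies in [2.25, 2.28125]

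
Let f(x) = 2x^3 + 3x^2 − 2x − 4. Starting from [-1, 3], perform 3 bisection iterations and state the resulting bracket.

x = 1 gives f = -1, negative; keep [1, 3]
x = 2 gives f = 20, positive; keep [1, 2]
x = 1.5 gives f = 6.5, positive; keep [1, 1.5]

[1, 1.5]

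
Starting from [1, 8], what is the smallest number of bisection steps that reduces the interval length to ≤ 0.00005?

18

Width after n steps is 7/2^n. Need 2^n ≥ 7/0.00005 = 140000.
2^17 = 131072 < 140000 ≤ 2^18 = 262144, so n = 18.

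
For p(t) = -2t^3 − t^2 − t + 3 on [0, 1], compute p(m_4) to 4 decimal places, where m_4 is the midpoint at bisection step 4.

p(0.5) = 2 > 0, so the root lies in [0.5, 1]
p(0.75) = 0.84375 > 0, so the root lies in [0.75, 1]
p(0.875) = 0.019531 > 0, so the root lies in [0.875, 1]
p(0.9375) = -0.4644 < 0, so the root lies in [0.875, 0.9375]

-0.4644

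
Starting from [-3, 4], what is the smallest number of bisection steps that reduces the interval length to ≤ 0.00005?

Width after n steps is 7/2^n. Need 2^n ≥ 7/0.00005 = 140000.
2^17 = 131072 < 140000 ≤ 2^18 = 262144, so n = 18.

18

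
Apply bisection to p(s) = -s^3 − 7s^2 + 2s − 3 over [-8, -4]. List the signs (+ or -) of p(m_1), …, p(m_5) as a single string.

p(-6) = -51 < 0, so the root lies in [-8, -6]
p(-7) = -17 < 0, so the root lies in [-8, -7]
p(-7.5) = 10.125 > 0, so the root lies in [-7.5, -7]
p(-7.25) = -4.3594 < 0, so the root lies in [-7.5, -7.25]
p(-7.375) = 2.6465 > 0, so the root lies in [-7.375, -7.25]

--+-+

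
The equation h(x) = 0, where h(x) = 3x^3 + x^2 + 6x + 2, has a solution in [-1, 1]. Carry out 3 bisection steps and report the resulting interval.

[-0.5, -0.25]

midpoint 0: h = 2 > 0 → [-1, 0]
midpoint -0.5: h = -1.125 < 0 → [-0.5, 0]
midpoint -0.25: h = 0.515625 > 0 → [-0.5, -0.25]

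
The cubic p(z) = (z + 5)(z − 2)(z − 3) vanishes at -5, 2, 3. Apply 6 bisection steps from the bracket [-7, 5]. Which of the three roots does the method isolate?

midpoint -1: p = 48 > 0 → [-7, -1]
midpoint -4: p = 42 > 0 → [-7, -4]
midpoint -5.5: p = -31.875 < 0 → [-5.5, -4]
midpoint -4.75: p = 13.0781 > 0 → [-5.5, -4.75]
midpoint -5.125: p = -7.2363 < 0 → [-5.125, -4.75]
midpoint -4.9375: p = 3.4417 > 0 → [-5.125, -4.9375]

-5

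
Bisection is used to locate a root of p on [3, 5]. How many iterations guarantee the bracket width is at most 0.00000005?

26

Width after n steps is 2/2^n. Need 2^n ≥ 2/0.00000005 = 40000000.
2^25 = 33554432 < 40000000 ≤ 2^26 = 67108864, so n = 26.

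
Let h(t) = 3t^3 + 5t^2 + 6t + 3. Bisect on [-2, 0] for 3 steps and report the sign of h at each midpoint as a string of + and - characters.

m = -1, h(m) = -1 (−); new bracket [-1, 0]
m = -0.5, h(m) = 0.875 (+); new bracket [-1, -0.5]
m = -0.75, h(m) = 0.046875 (+); new bracket [-1, -0.75]

-++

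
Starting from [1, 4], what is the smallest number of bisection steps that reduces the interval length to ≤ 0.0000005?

Width after n steps is 3/2^n. Need 2^n ≥ 3/0.0000005 = 6000000.
2^22 = 4194304 < 6000000 ≤ 2^23 = 8388608, so n = 23.

23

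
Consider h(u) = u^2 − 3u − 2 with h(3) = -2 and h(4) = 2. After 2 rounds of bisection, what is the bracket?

[3.5, 3.75]

u = 3.5 gives h = -0.25, negative; keep [3.5, 4]
u = 3.75 gives h = 0.8125, positive; keep [3.5, 3.75]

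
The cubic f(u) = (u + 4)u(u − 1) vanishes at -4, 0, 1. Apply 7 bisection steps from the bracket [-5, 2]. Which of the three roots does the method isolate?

u = -1.5 gives f = 9.375, positive; keep [-5, -1.5]
u = -3.25 gives f = 10.359375, positive; keep [-5, -3.25]
u = -4.125 gives f = -2.642578, negative; keep [-4.125, -3.25]
u = -3.6875 gives f = 5.4016, positive; keep [-4.125, -3.6875]
u = -3.90625 gives f = 1.7967, positive; keep [-4.125, -3.90625]
u = -4.015625 gives f = -0.3147, negative; keep [-4.015625, -3.90625]
u = -3.9609375 gives f = 0.7676, positive; keep [-4.015625, -3.9609375]

-4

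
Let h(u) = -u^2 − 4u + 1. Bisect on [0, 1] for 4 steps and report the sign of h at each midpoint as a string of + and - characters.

u = 0.5 gives h = -1.25, negative; keep [0, 0.5]
u = 0.25 gives h = -0.0625, negative; keep [0, 0.25]
u = 0.125 gives h = 0.484375, positive; keep [0.125, 0.25]
u = 0.1875 gives h = 0.2148, positive; keep [0.1875, 0.25]

--++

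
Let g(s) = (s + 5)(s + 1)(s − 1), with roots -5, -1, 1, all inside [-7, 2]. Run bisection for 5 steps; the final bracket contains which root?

-5

midpoint -2.5: g = 13.125 > 0 → [-7, -2.5]
midpoint -4.75: g = 5.390625 > 0 → [-7, -4.75]
midpoint -5.875: g = -29.326172 < 0 → [-5.875, -4.75]
midpoint -5.3125: g = -8.5071 < 0 → [-5.3125, -4.75]
midpoint -5.03125: g = -0.7598 < 0 → [-5.03125, -4.75]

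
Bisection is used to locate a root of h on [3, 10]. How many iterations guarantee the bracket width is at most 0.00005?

18

Width after n steps is 7/2^n. Need 2^n ≥ 7/0.00005 = 140000.
2^17 = 131072 < 140000 ≤ 2^18 = 262144, so n = 18.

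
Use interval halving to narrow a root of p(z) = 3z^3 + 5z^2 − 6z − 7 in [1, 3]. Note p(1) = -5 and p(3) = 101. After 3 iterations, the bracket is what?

midpoint 2: p = 25 > 0 → [1, 2]
midpoint 1.5: p = 5.375 > 0 → [1, 1.5]
midpoint 1.25: p = -0.828125 < 0 → [1.25, 1.5]

[1.25, 1.5]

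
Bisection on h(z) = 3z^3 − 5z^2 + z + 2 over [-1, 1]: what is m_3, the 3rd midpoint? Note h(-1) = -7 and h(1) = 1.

h(0) = 2 > 0, so the root lies in [-1, 0]
h(-0.5) = -0.125 < 0, so the root lies in [-0.5, 0]
h(-0.25) = 1.390625 > 0, so the root lies in [-0.5, -0.25]

-0.25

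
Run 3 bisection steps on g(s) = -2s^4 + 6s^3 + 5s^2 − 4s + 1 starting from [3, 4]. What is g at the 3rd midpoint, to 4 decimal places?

midpoint 3.5: g = 5.375 > 0 → [3.5, 4]
midpoint 3.75: g = -22.789062 < 0 → [3.5, 3.75]
midpoint 3.625: g = -7.340332 < 0 → [3.5, 3.625]

-7.3403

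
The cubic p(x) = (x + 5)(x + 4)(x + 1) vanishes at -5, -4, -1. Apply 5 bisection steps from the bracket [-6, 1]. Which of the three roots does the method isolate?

m = -2.5, p(m) = -5.625 (−); new bracket [-2.5, 1]
m = -0.75, p(m) = 3.453125 (+); new bracket [-2.5, -0.75]
m = -1.625, p(m) = -5.009766 (−); new bracket [-1.625, -0.75]
m = -1.1875, p(m) = -2.0105 (−); new bracket [-1.1875, -0.75]
m = -0.96875, p(m) = 0.3819 (+); new bracket [-1.1875, -0.96875]

-1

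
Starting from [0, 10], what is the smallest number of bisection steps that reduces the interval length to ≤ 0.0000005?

Width after n steps is 10/2^n. Need 2^n ≥ 10/0.0000005 = 20000000.
2^24 = 16777216 < 20000000 ≤ 2^25 = 33554432, so n = 25.

25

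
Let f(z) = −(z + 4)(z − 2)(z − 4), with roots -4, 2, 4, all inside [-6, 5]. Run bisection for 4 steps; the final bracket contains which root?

z = -0.5 gives f = -39.375, negative; keep [-6, -0.5]
z = -3.25 gives f = -28.546875, negative; keep [-6, -3.25]
z = -4.625 gives f = 35.712891, positive; keep [-4.625, -3.25]
z = -3.9375 gives f = -2.9456, negative; keep [-4.625, -3.9375]

-4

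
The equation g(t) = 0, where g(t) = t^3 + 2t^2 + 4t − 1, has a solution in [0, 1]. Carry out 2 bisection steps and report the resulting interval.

midpoint 0.5: g = 1.625 > 0 → [0, 0.5]
midpoint 0.25: g = 0.140625 > 0 → [0, 0.25]

[0, 0.25]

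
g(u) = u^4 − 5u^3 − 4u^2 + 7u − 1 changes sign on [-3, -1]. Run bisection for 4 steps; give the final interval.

midpoint -2: g = 25 > 0 → [-2, -1]
midpoint -1.5: g = 1.4375 > 0 → [-1.5, -1]
midpoint -1.25: g = -3.792969 < 0 → [-1.5, -1.25]
midpoint -1.375: g = -1.615 < 0 → [-1.5, -1.375]

[-1.5, -1.375]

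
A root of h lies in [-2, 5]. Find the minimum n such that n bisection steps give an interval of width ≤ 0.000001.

23

Width after n steps is 7/2^n. Need 2^n ≥ 7/0.000001 = 7000000.
2^22 = 4194304 < 7000000 ≤ 2^23 = 8388608, so n = 23.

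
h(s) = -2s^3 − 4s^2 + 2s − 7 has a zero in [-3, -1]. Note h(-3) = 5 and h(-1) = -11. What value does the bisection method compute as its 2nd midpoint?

h(-2) = -11 < 0, so the root lies in [-3, -2]
h(-2.5) = -5.75 < 0, so the root lies in [-3, -2.5]

-2.5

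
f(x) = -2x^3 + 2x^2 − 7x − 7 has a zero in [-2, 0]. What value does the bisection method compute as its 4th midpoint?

m = -1, f(m) = 4 (+); new bracket [-1, 0]
m = -0.5, f(m) = -2.75 (−); new bracket [-1, -0.5]
m = -0.75, f(m) = 0.21875 (+); new bracket [-0.75, -0.5]
m = -0.625, f(m) = -1.3555 (−); new bracket [-0.75, -0.625]

-0.625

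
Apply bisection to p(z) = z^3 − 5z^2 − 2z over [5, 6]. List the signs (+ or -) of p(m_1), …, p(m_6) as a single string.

z = 5.5 gives p = 4.125, positive; keep [5, 5.5]
z = 5.25 gives p = -3.609375, negative; keep [5.25, 5.5]
z = 5.375 gives p = 0.083984, positive; keep [5.25, 5.375]
z = 5.3125 gives p = -1.8054, negative; keep [5.3125, 5.375]
z = 5.34375 gives p = -0.8715, negative; keep [5.34375, 5.375]
z = 5.359375 gives p = -0.3965, negative; keep [5.359375, 5.375]

+-+---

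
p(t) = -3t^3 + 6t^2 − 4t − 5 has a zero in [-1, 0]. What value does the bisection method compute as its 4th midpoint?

t = -0.5 gives p = -1.125, negative; keep [-1, -0.5]
t = -0.75 gives p = 2.640625, positive; keep [-0.75, -0.5]
t = -0.625 gives p = 0.576172, positive; keep [-0.625, -0.5]
t = -0.5625 gives p = -0.3176, negative; keep [-0.625, -0.5625]

-0.5625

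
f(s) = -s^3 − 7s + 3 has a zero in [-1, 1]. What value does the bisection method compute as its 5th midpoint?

midpoint 0: f = 3 > 0 → [0, 1]
midpoint 0.5: f = -0.625 < 0 → [0, 0.5]
midpoint 0.25: f = 1.234375 > 0 → [0.25, 0.5]
midpoint 0.375: f = 0.3223 > 0 → [0.375, 0.5]
midpoint 0.4375: f = -0.1462 < 0 → [0.375, 0.4375]

0.4375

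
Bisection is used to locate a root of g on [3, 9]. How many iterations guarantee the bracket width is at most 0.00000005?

27

Width after n steps is 6/2^n. Need 2^n ≥ 6/0.00000005 = 120000000.
2^26 = 67108864 < 120000000 ≤ 2^27 = 134217728, so n = 27.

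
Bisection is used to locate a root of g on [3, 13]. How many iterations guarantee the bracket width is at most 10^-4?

17

Width after n steps is 10/2^n. Need 2^n ≥ 10/10^-4 = 100000.
2^16 = 65536 < 100000 ≤ 2^17 = 131072, so n = 17.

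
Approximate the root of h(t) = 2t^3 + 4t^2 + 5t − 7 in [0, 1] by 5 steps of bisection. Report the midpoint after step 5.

0.78125

m = 0.5, h(m) = -3.25 (−); new bracket [0.5, 1]
m = 0.75, h(m) = -0.15625 (−); new bracket [0.75, 1]
m = 0.875, h(m) = 1.777344 (+); new bracket [0.75, 0.875]
m = 0.8125, h(m) = 0.7759 (+); new bracket [0.75, 0.8125]
m = 0.78125, h(m) = 0.3013 (+); new bracket [0.75, 0.78125]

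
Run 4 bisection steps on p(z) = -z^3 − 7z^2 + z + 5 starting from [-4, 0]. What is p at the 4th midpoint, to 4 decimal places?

p(-2) = -17 < 0, so the root lies in [-2, 0]
p(-1) = -2 < 0, so the root lies in [-1, 0]
p(-0.5) = 2.875 > 0, so the root lies in [-1, -0.5]
p(-0.75) = 0.7344 > 0, so the root lies in [-1, -0.75]

0.7344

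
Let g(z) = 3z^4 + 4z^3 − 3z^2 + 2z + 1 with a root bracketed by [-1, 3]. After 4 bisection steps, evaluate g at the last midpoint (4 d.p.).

m = 1, g(m) = 7 (+); new bracket [-1, 1]
m = 0, g(m) = 1 (+); new bracket [-1, 0]
m = -0.5, g(m) = -1.0625 (−); new bracket [-0.5, 0]
m = -0.25, g(m) = 0.2617 (+); new bracket [-0.5, -0.25]

0.2617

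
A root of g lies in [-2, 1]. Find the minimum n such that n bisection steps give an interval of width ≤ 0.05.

Width after n steps is 3/2^n. Need 2^n ≥ 3/0.05 = 60.
2^5 = 32 < 60 ≤ 2^6 = 64, so n = 6.

6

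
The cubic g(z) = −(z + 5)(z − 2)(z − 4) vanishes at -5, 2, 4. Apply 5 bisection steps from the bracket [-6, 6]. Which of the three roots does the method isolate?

g(0) = -40 < 0, so the root lies in [-6, 0]
g(-3) = -70 < 0, so the root lies in [-6, -3]
g(-4.5) = -27.625 < 0, so the root lies in [-6, -4.5]
g(-5.25) = 16.7656 > 0, so the root lies in [-5.25, -4.5]
g(-4.875) = -7.627 < 0, so the root lies in [-5.25, -4.875]

-5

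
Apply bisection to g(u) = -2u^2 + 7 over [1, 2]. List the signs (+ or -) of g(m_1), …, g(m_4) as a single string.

++-+

m = 1.5, g(m) = 2.5 (+); new bracket [1.5, 2]
m = 1.75, g(m) = 0.875 (+); new bracket [1.75, 2]
m = 1.875, g(m) = -0.03125 (−); new bracket [1.75, 1.875]
m = 1.8125, g(m) = 0.4297 (+); new bracket [1.8125, 1.875]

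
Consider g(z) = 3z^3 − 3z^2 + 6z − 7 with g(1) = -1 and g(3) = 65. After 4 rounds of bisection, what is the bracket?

z = 2 gives g = 17, positive; keep [1, 2]
z = 1.5 gives g = 5.375, positive; keep [1, 1.5]
z = 1.25 gives g = 1.671875, positive; keep [1, 1.25]
z = 1.125 gives g = 0.2246, positive; keep [1, 1.125]

[1, 1.125]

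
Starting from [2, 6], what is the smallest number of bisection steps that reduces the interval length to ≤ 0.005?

Width after n steps is 4/2^n. Need 2^n ≥ 4/0.005 = 800.
2^9 = 512 < 800 ≤ 2^10 = 1024, so n = 10.

10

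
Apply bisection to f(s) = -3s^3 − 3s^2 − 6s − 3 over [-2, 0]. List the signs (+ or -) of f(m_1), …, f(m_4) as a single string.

midpoint -1: f = 3 > 0 → [-1, 0]
midpoint -0.5: f = -0.375 < 0 → [-1, -0.5]
midpoint -0.75: f = 1.078125 > 0 → [-0.75, -0.5]
midpoint -0.625: f = 0.3105 > 0 → [-0.625, -0.5]

+-++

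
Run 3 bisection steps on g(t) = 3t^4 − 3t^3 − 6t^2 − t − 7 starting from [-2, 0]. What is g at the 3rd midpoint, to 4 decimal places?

-1.9414

midpoint -1: g = -6 < 0 → [-2, -1]
midpoint -1.5: g = 6.3125 > 0 → [-1.5, -1]
midpoint -1.25: g = -1.941406 < 0 → [-1.5, -1.25]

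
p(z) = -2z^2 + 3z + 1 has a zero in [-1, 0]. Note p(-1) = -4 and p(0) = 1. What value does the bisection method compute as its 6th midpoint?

-0.265625

m = -0.5, p(m) = -1 (−); new bracket [-0.5, 0]
m = -0.25, p(m) = 0.125 (+); new bracket [-0.5, -0.25]
m = -0.375, p(m) = -0.40625 (−); new bracket [-0.375, -0.25]
m = -0.3125, p(m) = -0.1328 (−); new bracket [-0.3125, -0.25]
m = -0.28125, p(m) = -0.002 (−); new bracket [-0.28125, -0.25]
m = -0.265625, p(m) = 0.062 (+); new bracket [-0.28125, -0.265625]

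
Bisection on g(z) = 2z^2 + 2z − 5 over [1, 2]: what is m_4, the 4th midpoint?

z = 1.5 gives g = 2.5, positive; keep [1, 1.5]
z = 1.25 gives g = 0.625, positive; keep [1, 1.25]
z = 1.125 gives g = -0.21875, negative; keep [1.125, 1.25]
z = 1.1875 gives g = 0.1953, positive; keep [1.125, 1.1875]

1.1875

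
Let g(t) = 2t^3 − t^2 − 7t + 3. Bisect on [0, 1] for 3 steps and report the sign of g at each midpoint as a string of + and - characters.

midpoint 0.5: g = -0.5 < 0 → [0, 0.5]
midpoint 0.25: g = 1.21875 > 0 → [0.25, 0.5]
midpoint 0.375: g = 0.339844 > 0 → [0.375, 0.5]

-++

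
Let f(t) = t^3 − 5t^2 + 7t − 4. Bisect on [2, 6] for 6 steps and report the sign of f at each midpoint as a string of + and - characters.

+-++--

t = 4 gives f = 8, positive; keep [2, 4]
t = 3 gives f = -1, negative; keep [3, 4]
t = 3.5 gives f = 2.125, positive; keep [3, 3.5]
t = 3.25 gives f = 0.2656, positive; keep [3, 3.25]
t = 3.125 gives f = -0.4355, negative; keep [3.125, 3.25]
t = 3.1875 gives f = -0.1028, negative; keep [3.1875, 3.25]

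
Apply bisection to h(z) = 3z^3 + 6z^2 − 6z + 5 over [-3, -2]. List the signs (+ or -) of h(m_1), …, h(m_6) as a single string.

midpoint -2.5: h = 10.625 > 0 → [-3, -2.5]
midpoint -2.75: h = 4.484375 > 0 → [-3, -2.75]
midpoint -2.875: h = 0.552734 > 0 → [-3, -2.875]
midpoint -2.9375: h = -1.6438 < 0 → [-2.9375, -2.875]
midpoint -2.90625: h = -0.5258 < 0 → [-2.90625, -2.875]
midpoint -2.890625: h = 0.0183 > 0 → [-2.90625, -2.890625]

+++--+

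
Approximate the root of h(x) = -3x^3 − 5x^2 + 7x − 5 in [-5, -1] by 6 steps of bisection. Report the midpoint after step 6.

-2.6875

x = -3 gives h = 10, positive; keep [-3, -1]
x = -2 gives h = -15, negative; keep [-3, -2]
x = -2.5 gives h = -6.875, negative; keep [-3, -2.5]
x = -2.75 gives h = 0.3281, positive; keep [-2.75, -2.5]
x = -2.625 gives h = -3.5645, negative; keep [-2.75, -2.625]
x = -2.6875 gives h = -1.6931, negative; keep [-2.75, -2.6875]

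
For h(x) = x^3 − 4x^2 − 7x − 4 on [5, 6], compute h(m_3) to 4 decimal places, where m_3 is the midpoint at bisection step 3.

midpoint 5.5: h = 2.875 > 0 → [5, 5.5]
midpoint 5.25: h = -6.296875 < 0 → [5.25, 5.5]
midpoint 5.375: h = -1.900391 < 0 → [5.375, 5.5]

-1.9004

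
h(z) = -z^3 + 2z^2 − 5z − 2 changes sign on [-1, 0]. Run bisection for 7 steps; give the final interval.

[-0.3515625, -0.34375]

m = -0.5, h(m) = 1.125 (+); new bracket [-0.5, 0]
m = -0.25, h(m) = -0.609375 (−); new bracket [-0.5, -0.25]
m = -0.375, h(m) = 0.208984 (+); new bracket [-0.375, -0.25]
m = -0.3125, h(m) = -0.2117 (−); new bracket [-0.375, -0.3125]
m = -0.34375, h(m) = -0.0043 (−); new bracket [-0.375, -0.34375]
m = -0.359375, h(m) = 0.1016 (+); new bracket [-0.359375, -0.34375]
m = -0.3515625, h(m) = 0.0485 (+); new bracket [-0.3515625, -0.34375]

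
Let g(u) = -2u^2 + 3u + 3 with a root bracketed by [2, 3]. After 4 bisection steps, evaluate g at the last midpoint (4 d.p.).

-0.0078

g(2.5) = -2 < 0, so the root lies in [2, 2.5]
g(2.25) = -0.375 < 0, so the root lies in [2, 2.25]
g(2.125) = 0.34375 > 0, so the root lies in [2.125, 2.25]
g(2.1875) = -0.0078 < 0, so the root lies in [2.125, 2.1875]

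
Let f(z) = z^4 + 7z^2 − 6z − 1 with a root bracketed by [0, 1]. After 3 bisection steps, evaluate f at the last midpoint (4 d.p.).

-0.3044

z = 0.5 gives f = -2.1875, negative; keep [0.5, 1]
z = 0.75 gives f = -1.246094, negative; keep [0.75, 1]
z = 0.875 gives f = -0.304443, negative; keep [0.875, 1]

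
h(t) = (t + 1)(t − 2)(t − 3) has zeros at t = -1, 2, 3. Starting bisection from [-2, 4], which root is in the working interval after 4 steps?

midpoint 1: h = 4 > 0 → [-2, 1]
midpoint -0.5: h = 4.375 > 0 → [-2, -0.5]
midpoint -1.25: h = -3.453125 < 0 → [-1.25, -0.5]
midpoint -0.875: h = 1.3926 > 0 → [-1.25, -0.875]

-1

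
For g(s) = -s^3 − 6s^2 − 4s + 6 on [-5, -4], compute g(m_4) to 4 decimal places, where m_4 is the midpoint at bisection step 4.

s = -4.5 gives g = -6.375, negative; keep [-5, -4.5]
s = -4.75 gives g = -3.203125, negative; keep [-5, -4.75]
s = -4.875 gives g = -1.236328, negative; keep [-5, -4.875]
s = -4.9375 gives g = -0.1526, negative; keep [-5, -4.9375]

-0.1526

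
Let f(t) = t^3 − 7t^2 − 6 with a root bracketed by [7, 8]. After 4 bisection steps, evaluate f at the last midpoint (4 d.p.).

t = 7.5 gives f = 22.125, positive; keep [7, 7.5]
t = 7.25 gives f = 7.140625, positive; keep [7, 7.25]
t = 7.125 gives f = 0.345703, positive; keep [7, 7.125]
t = 7.0625 gives f = -2.8826, negative; keep [7.0625, 7.125]

-2.8826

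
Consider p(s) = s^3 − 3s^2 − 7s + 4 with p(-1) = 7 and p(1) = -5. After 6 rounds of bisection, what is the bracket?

[0.46875, 0.5]

midpoint 0: p = 4 > 0 → [0, 1]
midpoint 0.5: p = -0.125 < 0 → [0, 0.5]
midpoint 0.25: p = 2.078125 > 0 → [0.25, 0.5]
midpoint 0.375: p = 1.0059 > 0 → [0.375, 0.5]
midpoint 0.4375: p = 0.447 > 0 → [0.4375, 0.5]
midpoint 0.46875: p = 0.1626 > 0 → [0.46875, 0.5]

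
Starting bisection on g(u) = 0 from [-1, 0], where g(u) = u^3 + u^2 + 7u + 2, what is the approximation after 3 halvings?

midpoint -0.5: g = -1.375 < 0 → [-0.5, 0]
midpoint -0.25: g = 0.296875 > 0 → [-0.5, -0.25]
midpoint -0.375: g = -0.537109 < 0 → [-0.375, -0.25]

-0.375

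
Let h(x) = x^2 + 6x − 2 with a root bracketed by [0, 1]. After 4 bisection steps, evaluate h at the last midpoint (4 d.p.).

midpoint 0.5: h = 1.25 > 0 → [0, 0.5]
midpoint 0.25: h = -0.4375 < 0 → [0.25, 0.5]
midpoint 0.375: h = 0.390625 > 0 → [0.25, 0.375]
midpoint 0.3125: h = -0.0273 < 0 → [0.3125, 0.375]

-0.0273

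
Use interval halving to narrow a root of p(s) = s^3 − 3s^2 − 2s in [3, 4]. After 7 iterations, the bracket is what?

m = 3.5, p(m) = -0.875 (−); new bracket [3.5, 4]
m = 3.75, p(m) = 3.046875 (+); new bracket [3.5, 3.75]
m = 3.625, p(m) = 0.962891 (+); new bracket [3.5, 3.625]
m = 3.5625, p(m) = 0.0139 (+); new bracket [3.5, 3.5625]
m = 3.53125, p(m) = -0.438 (−); new bracket [3.53125, 3.5625]
m = 3.546875, p(m) = -0.2139 (−); new bracket [3.546875, 3.5625]
m = 3.5546875, p(m) = -0.1005 (−); new bracket [3.5546875, 3.5625]

[3.5546875, 3.5625]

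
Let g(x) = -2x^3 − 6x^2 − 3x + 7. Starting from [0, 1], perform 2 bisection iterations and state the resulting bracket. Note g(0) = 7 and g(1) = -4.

[0.75, 1]

midpoint 0.5: g = 3.75 > 0 → [0.5, 1]
midpoint 0.75: g = 0.53125 > 0 → [0.75, 1]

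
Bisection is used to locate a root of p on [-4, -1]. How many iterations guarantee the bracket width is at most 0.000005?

Width after n steps is 3/2^n. Need 2^n ≥ 3/0.000005 = 600000.
2^19 = 524288 < 600000 ≤ 2^20 = 1048576, so n = 20.

20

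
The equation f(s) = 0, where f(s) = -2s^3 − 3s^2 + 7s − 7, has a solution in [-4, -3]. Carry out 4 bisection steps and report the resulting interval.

[-3.0625, -3]

midpoint -3.5: f = 17.5 > 0 → [-3.5, -3]
midpoint -3.25: f = 7.21875 > 0 → [-3.25, -3]
midpoint -3.125: f = 2.863281 > 0 → [-3.125, -3]
midpoint -3.0625: f = 0.8716 > 0 → [-3.0625, -3]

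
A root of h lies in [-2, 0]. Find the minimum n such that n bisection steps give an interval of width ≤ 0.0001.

15

Width after n steps is 2/2^n. Need 2^n ≥ 2/0.0001 = 20000.
2^14 = 16384 < 20000 ≤ 2^15 = 32768, so n = 15.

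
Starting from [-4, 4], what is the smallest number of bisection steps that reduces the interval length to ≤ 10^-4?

17

Width after n steps is 8/2^n. Need 2^n ≥ 8/10^-4 = 80000.
2^16 = 65536 < 80000 ≤ 2^17 = 131072, so n = 17.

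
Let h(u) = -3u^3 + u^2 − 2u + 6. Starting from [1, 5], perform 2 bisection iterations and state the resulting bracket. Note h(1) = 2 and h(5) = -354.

[1, 2]

h(3) = -72 < 0, so the root lies in [1, 3]
h(2) = -18 < 0, so the root lies in [1, 2]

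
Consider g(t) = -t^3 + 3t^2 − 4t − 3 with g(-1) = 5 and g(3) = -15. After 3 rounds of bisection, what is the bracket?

[-1, -0.5]

g(1) = -5 < 0, so the root lies in [-1, 1]
g(0) = -3 < 0, so the root lies in [-1, 0]
g(-0.5) = -0.125 < 0, so the root lies in [-1, -0.5]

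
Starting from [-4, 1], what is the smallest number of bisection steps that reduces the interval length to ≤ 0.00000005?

27

Width after n steps is 5/2^n. Need 2^n ≥ 5/0.00000005 = 100000000.
2^26 = 67108864 < 100000000 ≤ 2^27 = 134217728, so n = 27.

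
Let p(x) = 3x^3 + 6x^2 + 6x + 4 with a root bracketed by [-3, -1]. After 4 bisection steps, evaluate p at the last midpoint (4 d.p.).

midpoint -2: p = -8 < 0 → [-2, -1]
midpoint -1.5: p = -1.625 < 0 → [-1.5, -1]
midpoint -1.25: p = 0.015625 > 0 → [-1.5, -1.25]
midpoint -1.375: p = -0.7051 < 0 → [-1.375, -1.25]

-0.7051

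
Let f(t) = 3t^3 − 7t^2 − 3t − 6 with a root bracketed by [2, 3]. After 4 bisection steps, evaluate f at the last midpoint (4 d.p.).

midpoint 2.5: f = -10.375 < 0 → [2.5, 3]
midpoint 2.75: f = -4.796875 < 0 → [2.75, 3]
midpoint 2.875: f = -1.193359 < 0 → [2.875, 3]
midpoint 2.9375: f = 0.8274 > 0 → [2.875, 2.9375]

0.8274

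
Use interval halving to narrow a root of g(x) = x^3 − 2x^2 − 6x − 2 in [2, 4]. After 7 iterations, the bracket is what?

g(3) = -11 < 0, so the root lies in [3, 4]
g(3.5) = -4.625 < 0, so the root lies in [3.5, 4]
g(3.75) = 0.109375 > 0, so the root lies in [3.5, 3.75]
g(3.625) = -2.3965 < 0, so the root lies in [3.625, 3.75]
g(3.6875) = -1.179 < 0, so the root lies in [3.6875, 3.75]
g(3.71875) = -0.5437 < 0, so the root lies in [3.71875, 3.75]
g(3.734375) = -0.2194 < 0, so the root lies in [3.734375, 3.75]

[3.734375, 3.75]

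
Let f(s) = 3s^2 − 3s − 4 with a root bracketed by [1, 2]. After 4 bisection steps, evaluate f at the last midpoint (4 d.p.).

m = 1.5, f(m) = -1.75 (−); new bracket [1.5, 2]
m = 1.75, f(m) = -0.0625 (−); new bracket [1.75, 2]
m = 1.875, f(m) = 0.921875 (+); new bracket [1.75, 1.875]
m = 1.8125, f(m) = 0.418 (+); new bracket [1.75, 1.8125]

0.4180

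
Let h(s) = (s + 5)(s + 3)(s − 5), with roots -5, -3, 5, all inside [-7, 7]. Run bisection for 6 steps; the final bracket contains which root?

5

midpoint 0: h = -75 < 0 → [0, 7]
midpoint 3.5: h = -82.875 < 0 → [3.5, 7]
midpoint 5.25: h = 21.140625 > 0 → [3.5, 5.25]
midpoint 4.375: h = -43.2129 < 0 → [4.375, 5.25]
midpoint 4.8125: h = -14.3738 < 0 → [4.8125, 5.25]
midpoint 5.03125: h = 2.5176 > 0 → [4.8125, 5.03125]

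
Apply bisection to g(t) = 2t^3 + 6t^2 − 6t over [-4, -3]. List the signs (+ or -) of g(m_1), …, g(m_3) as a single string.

g(-3.5) = 8.75 > 0, so the root lies in [-4, -3.5]
g(-3.75) = 1.40625 > 0, so the root lies in [-4, -3.75]
g(-3.875) = -3.027344 < 0, so the root lies in [-3.875, -3.75]

++-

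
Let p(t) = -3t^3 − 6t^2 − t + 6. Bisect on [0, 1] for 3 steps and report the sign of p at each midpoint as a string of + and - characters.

++-

p(0.5) = 3.625 > 0, so the root lies in [0.5, 1]
p(0.75) = 0.609375 > 0, so the root lies in [0.75, 1]
p(0.875) = -1.478516 < 0, so the root lies in [0.75, 0.875]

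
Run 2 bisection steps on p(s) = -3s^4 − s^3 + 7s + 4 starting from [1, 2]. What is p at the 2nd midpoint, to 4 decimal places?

3.4727

p(1.5) = -4.0625 < 0, so the root lies in [1, 1.5]
p(1.25) = 3.472656 > 0, so the root lies in [1.25, 1.5]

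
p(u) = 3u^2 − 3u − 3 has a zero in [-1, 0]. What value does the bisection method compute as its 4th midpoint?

-0.5625

p(-0.5) = -0.75 < 0, so the root lies in [-1, -0.5]
p(-0.75) = 0.9375 > 0, so the root lies in [-0.75, -0.5]
p(-0.625) = 0.046875 > 0, so the root lies in [-0.625, -0.5]
p(-0.5625) = -0.3633 < 0, so the root lies in [-0.625, -0.5625]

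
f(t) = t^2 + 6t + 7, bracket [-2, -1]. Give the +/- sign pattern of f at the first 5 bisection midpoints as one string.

+--+-

t = -1.5 gives f = 0.25, positive; keep [-2, -1.5]
t = -1.75 gives f = -0.4375, negative; keep [-1.75, -1.5]
t = -1.625 gives f = -0.109375, negative; keep [-1.625, -1.5]
t = -1.5625 gives f = 0.0664, positive; keep [-1.625, -1.5625]
t = -1.59375 gives f = -0.0225, negative; keep [-1.59375, -1.5625]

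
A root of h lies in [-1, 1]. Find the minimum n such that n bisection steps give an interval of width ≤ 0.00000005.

26

Width after n steps is 2/2^n. Need 2^n ≥ 2/0.00000005 = 40000000.
2^25 = 33554432 < 40000000 ≤ 2^26 = 67108864, so n = 26.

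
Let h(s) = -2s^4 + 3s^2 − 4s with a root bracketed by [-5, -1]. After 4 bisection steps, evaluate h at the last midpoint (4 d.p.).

midpoint -3: h = -123 < 0 → [-3, -1]
midpoint -2: h = -12 < 0 → [-2, -1]
midpoint -1.5: h = 2.625 > 0 → [-2, -1.5]
midpoint -1.75: h = -2.5703 < 0 → [-1.75, -1.5]

-2.5703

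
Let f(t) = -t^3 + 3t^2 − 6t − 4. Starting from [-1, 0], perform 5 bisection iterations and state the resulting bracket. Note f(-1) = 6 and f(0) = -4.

[-0.53125, -0.5]

f(-0.5) = -0.125 < 0, so the root lies in [-1, -0.5]
f(-0.75) = 2.609375 > 0, so the root lies in [-0.75, -0.5]
f(-0.625) = 1.166016 > 0, so the root lies in [-0.625, -0.5]
f(-0.5625) = 0.5022 > 0, so the root lies in [-0.5625, -0.5]
f(-0.53125) = 0.1841 > 0, so the root lies in [-0.53125, -0.5]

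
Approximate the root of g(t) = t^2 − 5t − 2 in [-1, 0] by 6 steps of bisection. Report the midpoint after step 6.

t = -0.5 gives g = 0.75, positive; keep [-0.5, 0]
t = -0.25 gives g = -0.6875, negative; keep [-0.5, -0.25]
t = -0.375 gives g = 0.015625, positive; keep [-0.375, -0.25]
t = -0.3125 gives g = -0.3398, negative; keep [-0.375, -0.3125]
t = -0.34375 gives g = -0.1631, negative; keep [-0.375, -0.34375]
t = -0.359375 gives g = -0.074, negative; keep [-0.375, -0.359375]

-0.359375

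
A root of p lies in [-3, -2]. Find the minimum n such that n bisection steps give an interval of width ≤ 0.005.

8

Width after n steps is 1/2^n. Need 2^n ≥ 1/0.005 = 200.
2^7 = 128 < 200 ≤ 2^8 = 256, so n = 8.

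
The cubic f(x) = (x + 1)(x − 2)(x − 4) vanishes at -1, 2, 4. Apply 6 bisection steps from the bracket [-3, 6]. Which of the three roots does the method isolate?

f(1.5) = 3.125 > 0, so the root lies in [-3, 1.5]
f(-0.75) = 3.265625 > 0, so the root lies in [-3, -0.75]
f(-1.875) = -19.919922 < 0, so the root lies in [-1.875, -0.75]
f(-1.3125) = -5.4993 < 0, so the root lies in [-1.3125, -0.75]
f(-1.03125) = -0.4766 < 0, so the root lies in [-1.03125, -0.75]
f(-0.890625) = 1.5462 > 0, so the root lies in [-1.03125, -0.890625]

-1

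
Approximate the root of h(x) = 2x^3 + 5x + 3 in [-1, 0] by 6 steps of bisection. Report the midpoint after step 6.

midpoint -0.5: h = 0.25 > 0 → [-1, -0.5]
midpoint -0.75: h = -1.59375 < 0 → [-0.75, -0.5]
midpoint -0.625: h = -0.613281 < 0 → [-0.625, -0.5]
midpoint -0.5625: h = -0.1685 < 0 → [-0.5625, -0.5]
midpoint -0.53125: h = 0.0439 > 0 → [-0.5625, -0.53125]
midpoint -0.546875: h = -0.0615 < 0 → [-0.546875, -0.53125]

-0.546875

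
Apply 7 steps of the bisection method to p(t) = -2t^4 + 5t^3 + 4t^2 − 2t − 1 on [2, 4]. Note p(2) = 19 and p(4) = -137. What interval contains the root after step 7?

m = 3, p(m) = 2 (+); new bracket [3, 4]
m = 3.5, p(m) = -44.75 (−); new bracket [3, 3.5]
m = 3.25, p(m) = -16.742188 (−); new bracket [3, 3.25]
m = 3.125, p(m) = -6.3345 (−); new bracket [3, 3.125]
m = 3.0625, p(m) = -1.9226 (−); new bracket [3, 3.0625]
m = 3.03125, p(m) = 0.0981 (+); new bracket [3.03125, 3.0625]
m = 3.046875, p(m) = -0.8972 (−); new bracket [3.03125, 3.046875]

[3.03125, 3.046875]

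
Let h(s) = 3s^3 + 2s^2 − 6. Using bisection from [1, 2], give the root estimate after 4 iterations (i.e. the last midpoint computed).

m = 1.5, h(m) = 8.625 (+); new bracket [1, 1.5]
m = 1.25, h(m) = 2.984375 (+); new bracket [1, 1.25]
m = 1.125, h(m) = 0.802734 (+); new bracket [1, 1.125]
m = 1.0625, h(m) = -0.1438 (−); new bracket [1.0625, 1.125]

1.0625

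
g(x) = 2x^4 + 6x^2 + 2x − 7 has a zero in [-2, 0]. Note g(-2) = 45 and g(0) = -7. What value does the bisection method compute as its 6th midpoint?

m = -1, g(m) = -1 (−); new bracket [-2, -1]
m = -1.5, g(m) = 13.625 (+); new bracket [-1.5, -1]
m = -1.25, g(m) = 4.757812 (+); new bracket [-1.25, -1]
m = -1.125, g(m) = 1.5474 (+); new bracket [-1.125, -1]
m = -1.0625, g(m) = 0.1973 (+); new bracket [-1.0625, -1]
m = -1.03125, g(m) = -0.4197 (−); new bracket [-1.0625, -1.03125]

-1.03125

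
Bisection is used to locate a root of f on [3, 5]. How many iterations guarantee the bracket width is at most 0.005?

Width after n steps is 2/2^n. Need 2^n ≥ 2/0.005 = 400.
2^8 = 256 < 400 ≤ 2^9 = 512, so n = 9.

9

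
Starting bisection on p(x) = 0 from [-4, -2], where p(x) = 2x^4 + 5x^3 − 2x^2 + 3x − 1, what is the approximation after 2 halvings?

p(-3) = -1 < 0, so the root lies in [-4, -3]
p(-3.5) = 49.75 > 0, so the root lies in [-3.5, -3]

-3.5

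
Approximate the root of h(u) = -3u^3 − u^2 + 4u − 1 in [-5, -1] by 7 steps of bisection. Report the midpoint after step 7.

-1.40625

h(-3) = 59 > 0, so the root lies in [-3, -1]
h(-2) = 11 > 0, so the root lies in [-2, -1]
h(-1.5) = 0.875 > 0, so the root lies in [-1.5, -1]
h(-1.25) = -1.7031 < 0, so the root lies in [-1.5, -1.25]
h(-1.375) = -0.5918 < 0, so the root lies in [-1.5, -1.375]
h(-1.4375) = 0.095 > 0, so the root lies in [-1.4375, -1.375]
h(-1.40625) = -0.2598 < 0, so the root lies in [-1.4375, -1.40625]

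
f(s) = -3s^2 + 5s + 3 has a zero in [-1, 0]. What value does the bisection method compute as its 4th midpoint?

midpoint -0.5: f = -0.25 < 0 → [-0.5, 0]
midpoint -0.25: f = 1.5625 > 0 → [-0.5, -0.25]
midpoint -0.375: f = 0.703125 > 0 → [-0.5, -0.375]
midpoint -0.4375: f = 0.2383 > 0 → [-0.5, -0.4375]

-0.4375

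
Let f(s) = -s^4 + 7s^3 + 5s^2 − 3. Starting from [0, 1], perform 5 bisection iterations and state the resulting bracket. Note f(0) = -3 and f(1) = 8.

s = 0.5 gives f = -0.9375, negative; keep [0.5, 1]
s = 0.75 gives f = 2.449219, positive; keep [0.5, 0.75]
s = 0.625 gives f = 0.509521, positive; keep [0.5, 0.625]
s = 0.5625 gives f = -0.2722, negative; keep [0.5625, 0.625]
s = 0.59375 gives f = 0.1037, positive; keep [0.5625, 0.59375]

[0.5625, 0.59375]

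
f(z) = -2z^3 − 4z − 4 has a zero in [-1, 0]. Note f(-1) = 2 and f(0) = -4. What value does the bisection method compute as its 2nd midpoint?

-0.75

f(-0.5) = -1.75 < 0, so the root lies in [-1, -0.5]
f(-0.75) = -0.15625 < 0, so the root lies in [-1, -0.75]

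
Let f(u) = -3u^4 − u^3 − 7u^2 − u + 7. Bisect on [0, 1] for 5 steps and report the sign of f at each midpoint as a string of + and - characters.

++--+

u = 0.5 gives f = 4.4375, positive; keep [0.5, 1]
u = 0.75 gives f = 0.941406, positive; keep [0.75, 1]
u = 0.875 gives f = -1.662842, negative; keep [0.75, 0.875]
u = 0.8125 gives f = -0.2774, negative; keep [0.75, 0.8125]
u = 0.78125 gives f = 0.3519, positive; keep [0.78125, 0.8125]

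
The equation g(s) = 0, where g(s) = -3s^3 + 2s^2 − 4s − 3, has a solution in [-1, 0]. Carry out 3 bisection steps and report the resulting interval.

[-0.625, -0.5]

m = -0.5, g(m) = -0.125 (−); new bracket [-1, -0.5]
m = -0.75, g(m) = 2.390625 (+); new bracket [-0.75, -0.5]
m = -0.625, g(m) = 1.013672 (+); new bracket [-0.625, -0.5]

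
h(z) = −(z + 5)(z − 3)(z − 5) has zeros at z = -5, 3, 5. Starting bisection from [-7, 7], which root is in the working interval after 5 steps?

-5

midpoint 0: h = -75 < 0 → [-7, 0]
midpoint -3.5: h = -82.875 < 0 → [-7, -3.5]
midpoint -5.25: h = 21.140625 > 0 → [-5.25, -3.5]
midpoint -4.375: h = -43.2129 < 0 → [-5.25, -4.375]
midpoint -4.8125: h = -14.3738 < 0 → [-5.25, -4.8125]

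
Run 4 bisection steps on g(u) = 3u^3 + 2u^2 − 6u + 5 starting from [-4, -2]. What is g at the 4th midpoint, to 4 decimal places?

-2.0059

midpoint -3: g = -40 < 0 → [-3, -2]
midpoint -2.5: g = -14.375 < 0 → [-2.5, -2]
midpoint -2.25: g = -5.546875 < 0 → [-2.25, -2]
midpoint -2.125: g = -2.0059 < 0 → [-2.125, -2]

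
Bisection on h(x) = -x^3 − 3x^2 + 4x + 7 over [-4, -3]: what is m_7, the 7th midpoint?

x = -3.5 gives h = -0.875, negative; keep [-4, -3.5]
x = -3.75 gives h = 2.546875, positive; keep [-3.75, -3.5]
x = -3.625 gives h = 0.712891, positive; keep [-3.625, -3.5]
x = -3.5625 gives h = -0.1111, negative; keep [-3.625, -3.5625]
x = -3.59375 gives h = 0.2933, positive; keep [-3.59375, -3.5625]
x = -3.578125 gives h = 0.0892, positive; keep [-3.578125, -3.5625]
x = -3.5703125 gives h = -0.0114, negative; keep [-3.578125, -3.5703125]

-3.5703125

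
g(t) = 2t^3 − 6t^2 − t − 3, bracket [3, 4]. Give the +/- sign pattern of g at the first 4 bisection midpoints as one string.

+-++

midpoint 3.5: g = 5.75 > 0 → [3, 3.5]
midpoint 3.25: g = -0.96875 < 0 → [3.25, 3.5]
midpoint 3.375: g = 2.167969 > 0 → [3.25, 3.375]
midpoint 3.3125: g = 0.5454 > 0 → [3.25, 3.3125]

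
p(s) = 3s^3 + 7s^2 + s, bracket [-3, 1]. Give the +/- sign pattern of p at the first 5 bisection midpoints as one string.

s = -1 gives p = 3, positive; keep [-3, -1]
s = -2 gives p = 2, positive; keep [-3, -2]
s = -2.5 gives p = -5.625, negative; keep [-2.5, -2]
s = -2.25 gives p = -0.9844, negative; keep [-2.25, -2]
s = -2.125 gives p = 0.6973, positive; keep [-2.25, -2.125]

++--+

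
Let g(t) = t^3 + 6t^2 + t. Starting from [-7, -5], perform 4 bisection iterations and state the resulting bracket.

t = -6 gives g = -6, negative; keep [-6, -5]
t = -5.5 gives g = 9.625, positive; keep [-6, -5.5]
t = -5.75 gives g = 2.515625, positive; keep [-6, -5.75]
t = -5.875 gives g = -1.5605, negative; keep [-5.875, -5.75]

[-5.875, -5.75]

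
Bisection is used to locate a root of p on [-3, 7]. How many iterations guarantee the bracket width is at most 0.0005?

15

Width after n steps is 10/2^n. Need 2^n ≥ 10/0.0005 = 20000.
2^14 = 16384 < 20000 ≤ 2^15 = 32768, so n = 15.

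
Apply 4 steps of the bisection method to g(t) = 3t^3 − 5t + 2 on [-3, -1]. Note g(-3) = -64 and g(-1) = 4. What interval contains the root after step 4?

m = -2, g(m) = -12 (−); new bracket [-2, -1]
m = -1.5, g(m) = -0.625 (−); new bracket [-1.5, -1]
m = -1.25, g(m) = 2.390625 (+); new bracket [-1.5, -1.25]
m = -1.375, g(m) = 1.0762 (+); new bracket [-1.5, -1.375]

[-1.5, -1.375]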